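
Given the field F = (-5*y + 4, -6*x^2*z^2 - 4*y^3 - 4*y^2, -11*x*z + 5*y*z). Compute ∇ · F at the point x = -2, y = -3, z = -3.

-77

∂F₁/∂x = 0
∂F₂/∂y = -12*y^2 - 8*y
∂F₃/∂z = -11*x + 5*y
∇·F = -11*x - 12*y^2 - 3*y
At (-2, -3, -3): -77.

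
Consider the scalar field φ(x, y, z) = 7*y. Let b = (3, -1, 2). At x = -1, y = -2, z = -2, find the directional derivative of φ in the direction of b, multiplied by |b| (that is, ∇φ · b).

-7

∂φ/∂x = 0
∂φ/∂y = 7
∂φ/∂z = 0
∇φ at (-1, -2, -2) = (0, 7, 0)
∇φ · b = (0)(3) + (7)(-1) + (0)(2) = -7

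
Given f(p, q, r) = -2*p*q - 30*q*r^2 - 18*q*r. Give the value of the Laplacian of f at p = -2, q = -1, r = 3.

∂²f/∂p² = 0
∂²f/∂q² = 0
∂²f/∂r² = -60*q
∇²f = -60*q
At (-2, -1, 3): 60.

60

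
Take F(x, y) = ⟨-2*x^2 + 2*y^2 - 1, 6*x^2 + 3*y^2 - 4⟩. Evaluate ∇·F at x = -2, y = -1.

2

∂F₁/∂x = -4*x
∂F₂/∂y = 6*y
∇·F = -4*x + 6*y
At (-2, -1): 2.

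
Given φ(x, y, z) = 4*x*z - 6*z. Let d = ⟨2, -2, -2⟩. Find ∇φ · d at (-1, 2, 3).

44

∂φ/∂x = 4*z
∂φ/∂y = 0
∂φ/∂z = 4*x - 6
∇φ at (-1, 2, 3) = (12, 0, -10)
∇φ · d = (12)(2) + (0)(-2) + (-10)(-2) = 44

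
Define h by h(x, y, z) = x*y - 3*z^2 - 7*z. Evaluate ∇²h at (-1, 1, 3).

∂²h/∂x² = 0
∂²h/∂y² = 0
∂²h/∂z² = -6
∇²h = -6
At (-1, 1, 3): -6.

-6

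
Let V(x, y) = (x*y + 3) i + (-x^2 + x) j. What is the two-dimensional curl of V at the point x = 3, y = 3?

∂V₂/∂x = -2*x + 1
∂V₁/∂y = x
Scalar curl = -3*x + 1
At (3, 3): -8.

-8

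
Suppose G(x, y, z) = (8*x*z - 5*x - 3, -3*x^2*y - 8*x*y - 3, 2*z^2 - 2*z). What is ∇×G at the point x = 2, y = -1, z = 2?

(∇×G)₁ = ∂G₃/∂y − ∂G₂/∂z = 0
(∇×G)₂ = ∂G₁/∂z − ∂G₃/∂x = 8*x
(∇×G)₃ = ∂G₂/∂x − ∂G₁/∂y = -6*x*y - 8*y
∇×G = (0, 8*x, -6*x*y - 8*y)
At (2, -1, 2): (0, 16, 20).

(0, 16, 20)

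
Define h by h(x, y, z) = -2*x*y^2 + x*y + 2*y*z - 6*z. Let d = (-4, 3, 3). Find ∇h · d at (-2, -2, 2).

-32

∂h/∂x = -2*y^2 + y
∂h/∂y = -4*x*y + x + 2*z
∂h/∂z = 2*y - 6
∇h at (-2, -2, 2) = (-10, -14, -10)
∇h · d = (-10)(-4) + (-14)(3) + (-10)(3) = -32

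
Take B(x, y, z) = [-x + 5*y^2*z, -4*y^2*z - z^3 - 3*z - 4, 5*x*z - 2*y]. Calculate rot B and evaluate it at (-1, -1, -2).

(17, 15, -20)

(∇×B)₁ = ∂B₃/∂y − ∂B₂/∂z = 4*y^2 + 3*z^2 + 1
(∇×B)₂ = ∂B₁/∂z − ∂B₃/∂x = 5*y^2 - 5*z
(∇×B)₃ = ∂B₂/∂x − ∂B₁/∂y = -10*y*z
∇×B = (4*y^2 + 3*z^2 + 1, 5*y^2 - 5*z, -10*y*z)
At (-1, -1, -2): (17, 15, -20).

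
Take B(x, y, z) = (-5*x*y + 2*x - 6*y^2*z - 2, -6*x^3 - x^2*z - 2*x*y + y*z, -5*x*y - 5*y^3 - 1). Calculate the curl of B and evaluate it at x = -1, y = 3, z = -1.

(∇×B)₁ = ∂B₃/∂y − ∂B₂/∂z = x^2 - 5*x - 15*y^2 - y
(∇×B)₂ = ∂B₁/∂z − ∂B₃/∂x = -6*y^2 + 5*y
(∇×B)₃ = ∂B₂/∂x − ∂B₁/∂y = -18*x^2 - 2*x*z + 5*x + 12*y*z - 2*y
∇×B = (x^2 - 5*x - 15*y^2 - y, -6*y^2 + 5*y, -18*x^2 - 2*x*z + 5*x + 12*y*z - 2*y)
At (-1, 3, -1): (-132, -39, -67).

(-132, -39, -67)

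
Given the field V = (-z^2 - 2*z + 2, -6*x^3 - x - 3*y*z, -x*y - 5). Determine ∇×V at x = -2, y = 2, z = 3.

(∇×V)₁ = ∂V₃/∂y − ∂V₂/∂z = -x + 3*y
(∇×V)₂ = ∂V₁/∂z − ∂V₃/∂x = y - 2*z - 2
(∇×V)₃ = ∂V₂/∂x − ∂V₁/∂y = -18*x^2 - 1
∇×V = (-x + 3*y, y - 2*z - 2, -18*x^2 - 1)
At (-2, 2, 3): (8, -6, -73).

(8, -6, -73)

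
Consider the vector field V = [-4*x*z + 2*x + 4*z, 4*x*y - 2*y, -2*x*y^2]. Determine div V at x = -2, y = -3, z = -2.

∂V₁/∂x = -4*z + 2
∂V₂/∂y = 4*x - 2
∂V₃/∂z = 0
∇·V = 4*x - 4*z
At (-2, -3, -2): 0.

0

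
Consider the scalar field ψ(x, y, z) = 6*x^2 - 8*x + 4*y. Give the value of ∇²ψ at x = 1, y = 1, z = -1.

∂²ψ/∂x² = 12
∂²ψ/∂y² = 0
∂²ψ/∂z² = 0
∇²ψ = 12
At (1, 1, -1): 12.

12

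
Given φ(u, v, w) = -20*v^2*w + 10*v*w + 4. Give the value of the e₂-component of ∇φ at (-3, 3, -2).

220

(∇φ)_2 = ∂φ/∂v = -40*v*w + 10*w
At (-3, 3, -2): 220.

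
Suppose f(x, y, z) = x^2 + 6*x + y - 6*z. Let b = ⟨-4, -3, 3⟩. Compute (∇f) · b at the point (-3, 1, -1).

∂f/∂x = 2*x + 6
∂f/∂y = 1
∂f/∂z = -6
∇f at (-3, 1, -1) = (0, 1, -6)
∇f · b = (0)(-4) + (1)(-3) + (-6)(3) = -21

-21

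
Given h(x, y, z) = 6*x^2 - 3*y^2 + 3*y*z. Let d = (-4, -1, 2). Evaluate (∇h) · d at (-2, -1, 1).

∂h/∂x = 12*x
∂h/∂y = -6*y + 3*z
∂h/∂z = 3*y
∇h at (-2, -1, 1) = (-24, 9, -3)
∇h · d = (-24)(-4) + (9)(-1) + (-3)(2) = 81

81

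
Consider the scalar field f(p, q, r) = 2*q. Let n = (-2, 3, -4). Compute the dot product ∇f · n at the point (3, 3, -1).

6

∂f/∂p = 0
∂f/∂q = 2
∂f/∂r = 0
∇f at (3, 3, -1) = (0, 2, 0)
∇f · n = (0)(-2) + (2)(3) + (0)(-4) = 6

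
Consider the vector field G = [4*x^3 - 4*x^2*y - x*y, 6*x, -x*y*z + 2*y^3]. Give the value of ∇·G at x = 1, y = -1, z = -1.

22

∂G₁/∂x = 12*x^2 - 8*x*y - y
∂G₂/∂y = 0
∂G₃/∂z = -x*y
∇·G = 12*x^2 - 9*x*y - y
At (1, -1, -1): 22.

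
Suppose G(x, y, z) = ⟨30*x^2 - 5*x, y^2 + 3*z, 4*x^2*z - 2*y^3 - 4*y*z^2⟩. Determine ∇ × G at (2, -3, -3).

(-93, 48, 0)

(∇×G)₁ = ∂G₃/∂y − ∂G₂/∂z = -6*y^2 - 4*z^2 - 3
(∇×G)₂ = ∂G₁/∂z − ∂G₃/∂x = -8*x*z
(∇×G)₃ = ∂G₂/∂x − ∂G₁/∂y = 0
∇×G = (-6*y^2 - 4*z^2 - 3, -8*x*z, 0)
At (2, -3, -3): (-93, 48, 0).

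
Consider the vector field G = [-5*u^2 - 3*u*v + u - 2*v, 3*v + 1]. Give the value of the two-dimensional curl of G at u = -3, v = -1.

∂G₂/∂u = 0
∂G₁/∂v = -3*u - 2
Scalar curl = 3*u + 2
At (-3, -1): -7.

-7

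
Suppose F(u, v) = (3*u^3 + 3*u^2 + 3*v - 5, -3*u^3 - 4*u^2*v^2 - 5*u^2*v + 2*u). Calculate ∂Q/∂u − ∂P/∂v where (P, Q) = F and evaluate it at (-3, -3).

44

∂F₂/∂u = -9*u^2 - 8*u*v^2 - 10*u*v + 2
∂F₁/∂v = 3
Scalar curl = -9*u^2 - 8*u*v^2 - 10*u*v - 1
At (-3, -3): 44.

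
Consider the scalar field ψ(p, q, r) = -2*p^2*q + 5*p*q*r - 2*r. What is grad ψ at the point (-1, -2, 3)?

(-38, -17, 8)

∂ψ/∂p = -4*p*q + 5*q*r
∂ψ/∂q = -2*p^2 + 5*p*r
∂ψ/∂r = 5*p*q - 2
∇ψ = (-4*p*q + 5*q*r, -2*p^2 + 5*p*r, 5*p*q - 2)
At (-1, -2, 3): (-38, -17, 8).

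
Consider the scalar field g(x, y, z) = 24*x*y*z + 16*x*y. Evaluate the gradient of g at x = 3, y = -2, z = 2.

(-128, 192, -144)

∂g/∂x = 24*y*z + 16*y
∂g/∂y = 24*x*z + 16*x
∂g/∂z = 24*x*y
∇g = (24*y*z + 16*y, 24*x*z + 16*x, 24*x*y)
At (3, -2, 2): (-128, 192, -144).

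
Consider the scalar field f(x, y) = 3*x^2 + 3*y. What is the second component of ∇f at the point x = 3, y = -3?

(∇f)_2 = ∂f/∂y = 3
At (3, -3): 3.

3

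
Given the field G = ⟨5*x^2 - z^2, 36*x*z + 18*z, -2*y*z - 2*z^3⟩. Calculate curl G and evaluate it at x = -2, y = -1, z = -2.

(58, 4, -72)

(∇×G)₁ = ∂G₃/∂y − ∂G₂/∂z = -36*x - 2*z - 18
(∇×G)₂ = ∂G₁/∂z − ∂G₃/∂x = -2*z
(∇×G)₃ = ∂G₂/∂x − ∂G₁/∂y = 36*z
∇×G = (-36*x - 2*z - 18, -2*z, 36*z)
At (-2, -1, -2): (58, 4, -72).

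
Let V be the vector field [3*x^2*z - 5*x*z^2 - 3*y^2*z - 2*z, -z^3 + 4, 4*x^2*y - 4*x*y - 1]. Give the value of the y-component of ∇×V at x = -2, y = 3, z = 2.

83

(∇×V)_2 = ∂V₁/∂z − ∂V₃/∂x
= 3*x^2 - 10*x*z - 3*y^2 - 2 − (8*x*y - 4*y)
= 3*x^2 - 8*x*y - 10*x*z - 3*y^2 + 4*y - 2
At (-2, 3, 2): 83.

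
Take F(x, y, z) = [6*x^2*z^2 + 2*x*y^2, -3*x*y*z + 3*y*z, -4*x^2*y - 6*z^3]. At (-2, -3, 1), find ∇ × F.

(11, 96, -15)

(∇×F)₁ = ∂F₃/∂y − ∂F₂/∂z = -4*x^2 + 3*x*y - 3*y
(∇×F)₂ = ∂F₁/∂z − ∂F₃/∂x = 12*x^2*z + 8*x*y
(∇×F)₃ = ∂F₂/∂x − ∂F₁/∂y = -4*x*y - 3*y*z
∇×F = (-4*x^2 + 3*x*y - 3*y, 12*x^2*z + 8*x*y, -4*x*y - 3*y*z)
At (-2, -3, 1): (11, 96, -15).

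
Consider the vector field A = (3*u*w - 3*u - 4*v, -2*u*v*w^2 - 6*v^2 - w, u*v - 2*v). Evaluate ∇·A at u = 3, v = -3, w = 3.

∂A₁/∂u = 3*w - 3
∂A₂/∂v = -2*u*w^2 - 12*v
∂A₃/∂w = 0
∇·A = -2*u*w^2 - 12*v + 3*w - 3
At (3, -3, 3): -12.

-12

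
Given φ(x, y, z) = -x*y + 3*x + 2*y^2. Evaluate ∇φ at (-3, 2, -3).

(1, 11, 0)

∂φ/∂x = -y + 3
∂φ/∂y = -x + 4*y
∂φ/∂z = 0
∇φ = (-y + 3, -x + 4*y, 0)
At (-3, 2, -3): (1, 11, 0).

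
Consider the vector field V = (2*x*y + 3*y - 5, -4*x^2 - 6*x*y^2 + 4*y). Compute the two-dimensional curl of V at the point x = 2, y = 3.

∂V₂/∂x = -8*x - 6*y^2
∂V₁/∂y = 2*x + 3
Scalar curl = -10*x - 6*y^2 - 3
At (2, 3): -77.

-77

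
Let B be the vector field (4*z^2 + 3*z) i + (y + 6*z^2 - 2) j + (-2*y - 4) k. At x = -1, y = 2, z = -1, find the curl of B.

(∇×B)₁ = ∂B₃/∂y − ∂B₂/∂z = -12*z - 2
(∇×B)₂ = ∂B₁/∂z − ∂B₃/∂x = 8*z + 3
(∇×B)₃ = ∂B₂/∂x − ∂B₁/∂y = 0
∇×B = (-12*z - 2, 8*z + 3, 0)
At (-1, 2, -1): (10, -5, 0).

(10, -5, 0)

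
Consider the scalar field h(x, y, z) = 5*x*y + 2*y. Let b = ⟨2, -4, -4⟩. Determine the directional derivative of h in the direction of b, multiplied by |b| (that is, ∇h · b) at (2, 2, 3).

-28

∂h/∂x = 5*y
∂h/∂y = 5*x + 2
∂h/∂z = 0
∇h at (2, 2, 3) = (10, 12, 0)
∇h · b = (10)(2) + (12)(-4) + (0)(-4) = -28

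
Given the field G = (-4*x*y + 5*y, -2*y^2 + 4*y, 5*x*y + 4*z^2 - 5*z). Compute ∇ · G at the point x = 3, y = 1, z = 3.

15

∂G₁/∂x = -4*y
∂G₂/∂y = -4*y + 4
∂G₃/∂z = 8*z - 5
∇·G = -8*y + 8*z - 1
At (3, 1, 3): 15.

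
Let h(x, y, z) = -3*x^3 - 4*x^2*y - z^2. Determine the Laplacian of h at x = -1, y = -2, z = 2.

∂²h/∂x² = -2*(9*x + 4*y)
∂²h/∂y² = 0
∂²h/∂z² = -2
∇²h = -18*x - 8*y - 2
At (-1, -2, 2): 32.

32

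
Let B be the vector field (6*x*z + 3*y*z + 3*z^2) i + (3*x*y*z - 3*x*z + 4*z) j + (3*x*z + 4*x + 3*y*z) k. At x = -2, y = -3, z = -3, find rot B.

(-37, -34, 45)

(∇×B)₁ = ∂B₃/∂y − ∂B₂/∂z = -3*x*y + 3*x + 3*z - 4
(∇×B)₂ = ∂B₁/∂z − ∂B₃/∂x = 6*x + 3*y + 3*z - 4
(∇×B)₃ = ∂B₂/∂x − ∂B₁/∂y = 3*y*z - 6*z
∇×B = (-3*x*y + 3*x + 3*z - 4, 6*x + 3*y + 3*z - 4, 3*y*z - 6*z)
At (-2, -3, -3): (-37, -34, 45).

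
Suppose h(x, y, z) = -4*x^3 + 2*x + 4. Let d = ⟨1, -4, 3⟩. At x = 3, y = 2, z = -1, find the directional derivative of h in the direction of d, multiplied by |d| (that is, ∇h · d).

∂h/∂x = -12*x^2 + 2
∂h/∂y = 0
∂h/∂z = 0
∇h at (3, 2, -1) = (-106, 0, 0)
∇h · d = (-106)(1) + (0)(-4) + (0)(3) = -106

-106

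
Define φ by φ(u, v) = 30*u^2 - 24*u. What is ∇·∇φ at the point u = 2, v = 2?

∂²φ/∂u² = 60
∂²φ/∂v² = 0
∇²φ = 60
At (2, 2): 60.

60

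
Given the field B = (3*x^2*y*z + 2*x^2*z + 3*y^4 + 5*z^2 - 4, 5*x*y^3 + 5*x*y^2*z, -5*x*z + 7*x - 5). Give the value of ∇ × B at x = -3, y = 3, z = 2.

(∇×B)₁ = ∂B₃/∂y − ∂B₂/∂z = -5*x*y^2
(∇×B)₂ = ∂B₁/∂z − ∂B₃/∂x = 3*x^2*y + 2*x^2 + 15*z - 7
(∇×B)₃ = ∂B₂/∂x − ∂B₁/∂y = -3*x^2*z - 7*y^3 + 5*y^2*z
∇×B = (-5*x*y^2, 3*x^2*y + 2*x^2 + 15*z - 7, -3*x^2*z - 7*y^3 + 5*y^2*z)
At (-3, 3, 2): (135, 122, -153).

(135, 122, -153)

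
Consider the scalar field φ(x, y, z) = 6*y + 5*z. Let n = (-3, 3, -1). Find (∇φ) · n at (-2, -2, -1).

∂φ/∂x = 0
∂φ/∂y = 6
∂φ/∂z = 5
∇φ at (-2, -2, -1) = (0, 6, 5)
∇φ · n = (0)(-3) + (6)(3) + (5)(-1) = 13

13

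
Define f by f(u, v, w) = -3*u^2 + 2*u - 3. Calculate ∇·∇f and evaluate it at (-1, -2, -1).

-6

∂²f/∂u² = -6
∂²f/∂v² = 0
∂²f/∂w² = 0
∇²f = -6
At (-1, -2, -1): -6.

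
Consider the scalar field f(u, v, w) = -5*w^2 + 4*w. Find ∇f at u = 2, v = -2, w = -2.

(0, 0, 24)

∂f/∂u = 0
∂f/∂v = 0
∂f/∂w = -10*w + 4
∇f = (0, 0, -10*w + 4)
At (2, -2, -2): (0, 0, 24).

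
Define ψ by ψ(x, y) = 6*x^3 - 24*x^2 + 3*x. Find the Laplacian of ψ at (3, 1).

60

∂²ψ/∂x² = 12*(3*x - 4)
∂²ψ/∂y² = 0
∇²ψ = 36*x - 48
At (3, 1): 60.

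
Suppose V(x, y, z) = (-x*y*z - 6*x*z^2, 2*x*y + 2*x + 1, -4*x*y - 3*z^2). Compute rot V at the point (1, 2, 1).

(-4, -6, 7)

(∇×V)₁ = ∂V₃/∂y − ∂V₂/∂z = -4*x
(∇×V)₂ = ∂V₁/∂z − ∂V₃/∂x = -x*y - 12*x*z + 4*y
(∇×V)₃ = ∂V₂/∂x − ∂V₁/∂y = x*z + 2*y + 2
∇×V = (-4*x, -x*y - 12*x*z + 4*y, x*z + 2*y + 2)
At (1, 2, 1): (-4, -6, 7).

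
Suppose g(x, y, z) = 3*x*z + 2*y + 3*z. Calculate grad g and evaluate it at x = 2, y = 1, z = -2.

∂g/∂x = 3*z
∂g/∂y = 2
∂g/∂z = 3*x + 3
∇g = (3*z, 2, 3*x + 3)
At (2, 1, -2): (-6, 2, 9).

(-6, 2, 9)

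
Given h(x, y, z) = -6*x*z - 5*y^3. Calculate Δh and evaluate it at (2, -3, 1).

∂²h/∂x² = 0
∂²h/∂y² = -30*y
∂²h/∂z² = 0
∇²h = -30*y
At (2, -3, 1): 90.

90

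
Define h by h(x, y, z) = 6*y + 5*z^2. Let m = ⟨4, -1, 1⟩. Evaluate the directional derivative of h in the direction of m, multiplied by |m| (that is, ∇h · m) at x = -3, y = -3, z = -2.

-26

∂h/∂x = 0
∂h/∂y = 6
∂h/∂z = 10*z
∇h at (-3, -3, -2) = (0, 6, -20)
∇h · m = (0)(4) + (6)(-1) + (-20)(1) = -26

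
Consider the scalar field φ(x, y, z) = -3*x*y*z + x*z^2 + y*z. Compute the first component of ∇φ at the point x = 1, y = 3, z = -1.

10

(∇φ)_1 = ∂φ/∂x = -3*y*z + z^2
At (1, 3, -1): 10.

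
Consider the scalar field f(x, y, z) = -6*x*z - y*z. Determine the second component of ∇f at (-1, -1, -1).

(∇f)_2 = ∂f/∂y = -z
At (-1, -1, -1): 1.

1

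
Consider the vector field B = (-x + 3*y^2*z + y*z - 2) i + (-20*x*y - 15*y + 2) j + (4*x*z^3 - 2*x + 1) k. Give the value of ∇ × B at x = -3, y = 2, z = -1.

(0, 20, -27)

(∇×B)₁ = ∂B₃/∂y − ∂B₂/∂z = 0
(∇×B)₂ = ∂B₁/∂z − ∂B₃/∂x = 3*y^2 + y - 4*z^3 + 2
(∇×B)₃ = ∂B₂/∂x − ∂B₁/∂y = -6*y*z - 20*y - z
∇×B = (0, 3*y^2 + y - 4*z^3 + 2, -6*y*z - 20*y - z)
At (-3, 2, -1): (0, 20, -27).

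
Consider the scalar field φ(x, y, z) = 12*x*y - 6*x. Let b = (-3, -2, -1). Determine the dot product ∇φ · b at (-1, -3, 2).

∂φ/∂x = 12*y - 6
∂φ/∂y = 12*x
∂φ/∂z = 0
∇φ at (-1, -3, 2) = (-42, -12, 0)
∇φ · b = (-42)(-3) + (-12)(-2) + (0)(-1) = 150

150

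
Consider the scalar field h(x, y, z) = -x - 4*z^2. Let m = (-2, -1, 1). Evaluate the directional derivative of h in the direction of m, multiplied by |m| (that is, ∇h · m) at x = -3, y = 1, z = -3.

26

∂h/∂x = -1
∂h/∂y = 0
∂h/∂z = -8*z
∇h at (-3, 1, -3) = (-1, 0, 24)
∇h · m = (-1)(-2) + (0)(-1) + (24)(1) = 26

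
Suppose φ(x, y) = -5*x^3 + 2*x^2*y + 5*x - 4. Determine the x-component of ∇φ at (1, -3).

(∇φ)_1 = ∂φ/∂x = -15*x^2 + 4*x*y + 5
At (1, -3): -22.

-22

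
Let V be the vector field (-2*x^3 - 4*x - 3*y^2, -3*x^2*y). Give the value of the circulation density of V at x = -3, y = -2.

∂V₂/∂x = -6*x*y
∂V₁/∂y = -6*y
Scalar curl = -6*x*y + 6*y
At (-3, -2): -48.

-48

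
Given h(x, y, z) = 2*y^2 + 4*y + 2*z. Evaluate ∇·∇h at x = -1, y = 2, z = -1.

4

∂²h/∂x² = 0
∂²h/∂y² = 4
∂²h/∂z² = 0
∇²h = 4
At (-1, 2, -1): 4.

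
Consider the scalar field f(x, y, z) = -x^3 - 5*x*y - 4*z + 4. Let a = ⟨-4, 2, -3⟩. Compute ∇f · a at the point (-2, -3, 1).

20

∂f/∂x = -3*x^2 - 5*y
∂f/∂y = -5*x
∂f/∂z = -4
∇f at (-2, -3, 1) = (3, 10, -4)
∇f · a = (3)(-4) + (10)(2) + (-4)(-3) = 20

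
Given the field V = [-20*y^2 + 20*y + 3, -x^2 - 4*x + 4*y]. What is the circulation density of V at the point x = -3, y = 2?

∂V₂/∂x = -2*x - 4
∂V₁/∂y = -40*y + 20
Scalar curl = -2*x + 40*y - 24
At (-3, 2): 62.

62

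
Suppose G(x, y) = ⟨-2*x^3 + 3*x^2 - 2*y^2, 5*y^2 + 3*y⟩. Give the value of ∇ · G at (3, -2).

-53

∂G₁/∂x = -6*x^2 + 6*x
∂G₂/∂y = 10*y + 3
∇·G = -6*x^2 + 6*x + 10*y + 3
At (3, -2): -53.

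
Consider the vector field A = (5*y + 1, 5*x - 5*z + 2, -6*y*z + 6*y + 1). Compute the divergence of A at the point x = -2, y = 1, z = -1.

-6

∂A₁/∂x = 0
∂A₂/∂y = 0
∂A₃/∂z = -6*y
∇·A = -6*y
At (-2, 1, -1): -6.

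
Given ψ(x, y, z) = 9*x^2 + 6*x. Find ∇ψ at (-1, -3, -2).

∂ψ/∂x = 18*x + 6
∂ψ/∂y = 0
∂ψ/∂z = 0
∇ψ = (18*x + 6, 0, 0)
At (-1, -3, -2): (-12, 0, 0).

(-12, 0, 0)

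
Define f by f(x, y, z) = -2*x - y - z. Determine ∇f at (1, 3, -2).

(-2, -1, -1)

∂f/∂x = -2
∂f/∂y = -1
∂f/∂z = -1
∇f = (-2, -1, -1)
At (1, 3, -2): (-2, -1, -1).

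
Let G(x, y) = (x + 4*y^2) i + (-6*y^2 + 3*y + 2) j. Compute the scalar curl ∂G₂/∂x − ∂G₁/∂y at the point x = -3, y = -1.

8

∂G₂/∂x = 0
∂G₁/∂y = 8*y
Scalar curl = -8*y
At (-3, -1): 8.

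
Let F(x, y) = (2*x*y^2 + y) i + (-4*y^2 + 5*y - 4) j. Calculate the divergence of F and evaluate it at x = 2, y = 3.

-1

∂F₁/∂x = 2*y^2
∂F₂/∂y = -8*y + 5
∇·F = 2*y^2 - 8*y + 5
At (2, 3): -1.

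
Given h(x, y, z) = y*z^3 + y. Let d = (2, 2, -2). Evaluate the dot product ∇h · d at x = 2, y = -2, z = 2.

66

∂h/∂x = 0
∂h/∂y = z^3 + 1
∂h/∂z = 3*y*z^2
∇h at (2, -2, 2) = (0, 9, -24)
∇h · d = (0)(2) + (9)(2) + (-24)(-2) = 66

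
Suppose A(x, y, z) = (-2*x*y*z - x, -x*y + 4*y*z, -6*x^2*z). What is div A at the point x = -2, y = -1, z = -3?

∂A₁/∂x = -2*y*z - 1
∂A₂/∂y = -x + 4*z
∂A₃/∂z = -6*x^2
∇·A = -6*x^2 - x - 2*y*z + 4*z - 1
At (-2, -1, -3): -41.

-41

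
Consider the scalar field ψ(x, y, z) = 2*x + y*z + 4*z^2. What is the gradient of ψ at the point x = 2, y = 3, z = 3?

(2, 3, 27)

∂ψ/∂x = 2
∂ψ/∂y = z
∂ψ/∂z = y + 8*z
∇ψ = (2, z, y + 8*z)
At (2, 3, 3): (2, 3, 27).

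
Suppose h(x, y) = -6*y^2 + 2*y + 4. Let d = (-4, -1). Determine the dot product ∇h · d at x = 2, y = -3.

∂h/∂x = 0
∂h/∂y = -12*y + 2
∇h at (2, -3) = (0, 38)
∇h · d = (0)(-4) + (38)(-1) = -38

-38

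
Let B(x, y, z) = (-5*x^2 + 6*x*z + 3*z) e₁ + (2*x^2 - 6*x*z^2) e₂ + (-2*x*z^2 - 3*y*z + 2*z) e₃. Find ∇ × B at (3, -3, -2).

(∇×B)₁ = ∂B₃/∂y − ∂B₂/∂z = 12*x*z - 3*z
(∇×B)₂ = ∂B₁/∂z − ∂B₃/∂x = 6*x + 2*z^2 + 3
(∇×B)₃ = ∂B₂/∂x − ∂B₁/∂y = 4*x - 6*z^2
∇×B = (12*x*z - 3*z, 6*x + 2*z^2 + 3, 4*x - 6*z^2)
At (3, -3, -2): (-66, 29, -12).

(-66, 29, -12)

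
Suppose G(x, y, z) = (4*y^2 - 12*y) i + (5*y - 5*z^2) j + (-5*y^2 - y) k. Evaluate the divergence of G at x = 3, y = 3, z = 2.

5

∂G₁/∂x = 0
∂G₂/∂y = 5
∂G₃/∂z = 0
∇·G = 5
At (3, 3, 2): 5.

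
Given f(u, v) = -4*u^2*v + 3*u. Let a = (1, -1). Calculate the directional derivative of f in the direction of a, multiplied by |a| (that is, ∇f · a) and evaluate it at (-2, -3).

∂f/∂u = -8*u*v + 3
∂f/∂v = -4*u^2
∇f at (-2, -3) = (-45, -16)
∇f · a = (-45)(1) + (-16)(-1) = -29

-29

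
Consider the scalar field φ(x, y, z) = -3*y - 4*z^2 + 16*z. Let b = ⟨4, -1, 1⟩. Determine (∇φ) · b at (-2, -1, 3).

∂φ/∂x = 0
∂φ/∂y = -3
∂φ/∂z = -8*z + 16
∇φ at (-2, -1, 3) = (0, -3, -8)
∇φ · b = (0)(4) + (-3)(-1) + (-8)(1) = -5

-5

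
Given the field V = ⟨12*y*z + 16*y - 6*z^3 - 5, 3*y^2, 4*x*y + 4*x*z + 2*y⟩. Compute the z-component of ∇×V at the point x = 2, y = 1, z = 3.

-52

(∇×V)_3 = ∂V₂/∂x − ∂V₁/∂y
= 0 − (12*z + 16)
= -12*z - 16
At (2, 1, 3): -52.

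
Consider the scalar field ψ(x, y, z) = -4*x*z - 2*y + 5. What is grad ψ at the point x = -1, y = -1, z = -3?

(12, -2, 4)

∂ψ/∂x = -4*z
∂ψ/∂y = -2
∂ψ/∂z = -4*x
∇ψ = (-4*z, -2, -4*x)
At (-1, -1, -3): (12, -2, 4).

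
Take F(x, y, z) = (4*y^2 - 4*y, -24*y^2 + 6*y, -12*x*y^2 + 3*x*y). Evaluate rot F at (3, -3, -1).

(∇×F)₁ = ∂F₃/∂y − ∂F₂/∂z = -24*x*y + 3*x
(∇×F)₂ = ∂F₁/∂z − ∂F₃/∂x = 12*y^2 - 3*y
(∇×F)₃ = ∂F₂/∂x − ∂F₁/∂y = -8*y + 4
∇×F = (-24*x*y + 3*x, 12*y^2 - 3*y, -8*y + 4)
At (3, -3, -1): (225, 117, 28).

(225, 117, 28)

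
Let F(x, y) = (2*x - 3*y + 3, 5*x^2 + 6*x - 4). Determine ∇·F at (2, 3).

∂F₁/∂x = 2
∂F₂/∂y = 0
∇·F = 2
At (2, 3): 2.

2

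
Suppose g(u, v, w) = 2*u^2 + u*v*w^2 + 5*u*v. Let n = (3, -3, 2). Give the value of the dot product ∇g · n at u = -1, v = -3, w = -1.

-60

∂g/∂u = 4*u + v*w^2 + 5*v
∂g/∂v = u*w^2 + 5*u
∂g/∂w = 2*u*v*w
∇g at (-1, -3, -1) = (-22, -6, -6)
∇g · n = (-22)(3) + (-6)(-3) + (-6)(2) = -60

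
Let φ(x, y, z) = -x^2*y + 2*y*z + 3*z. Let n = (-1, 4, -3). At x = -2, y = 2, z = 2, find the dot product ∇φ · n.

-29

∂φ/∂x = -2*x*y
∂φ/∂y = -x^2 + 2*z
∂φ/∂z = 2*y + 3
∇φ at (-2, 2, 2) = (8, 0, 7)
∇φ · n = (8)(-1) + (0)(4) + (7)(-3) = -29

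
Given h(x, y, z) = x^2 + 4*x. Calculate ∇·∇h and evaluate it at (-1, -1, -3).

∂²h/∂x² = 2
∂²h/∂y² = 0
∂²h/∂z² = 0
∇²h = 2
At (-1, -1, -3): 2.

2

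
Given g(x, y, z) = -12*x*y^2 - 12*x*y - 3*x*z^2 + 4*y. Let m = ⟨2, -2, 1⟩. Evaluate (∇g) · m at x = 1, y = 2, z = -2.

-44

∂g/∂x = -12*y^2 - 12*y - 3*z^2
∂g/∂y = -24*x*y - 12*x + 4
∂g/∂z = -6*x*z
∇g at (1, 2, -2) = (-84, -56, 12)
∇g · m = (-84)(2) + (-56)(-2) + (12)(1) = -44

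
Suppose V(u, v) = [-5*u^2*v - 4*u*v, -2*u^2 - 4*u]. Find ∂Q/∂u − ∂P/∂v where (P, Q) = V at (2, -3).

∂V₂/∂u = -4*u - 4
∂V₁/∂v = -5*u^2 - 4*u
Scalar curl = 5*u^2 - 4
At (2, -3): 16.

16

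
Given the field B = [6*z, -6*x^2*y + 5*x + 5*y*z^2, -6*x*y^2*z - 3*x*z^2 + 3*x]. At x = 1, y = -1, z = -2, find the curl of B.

(-44, 3, 17)

(∇×B)₁ = ∂B₃/∂y − ∂B₂/∂z = -12*x*y*z - 10*y*z
(∇×B)₂ = ∂B₁/∂z − ∂B₃/∂x = 6*y^2*z + 3*z^2 + 3
(∇×B)₃ = ∂B₂/∂x − ∂B₁/∂y = -12*x*y + 5
∇×B = (-12*x*y*z - 10*y*z, 6*y^2*z + 3*z^2 + 3, -12*x*y + 5)
At (1, -1, -2): (-44, 3, 17).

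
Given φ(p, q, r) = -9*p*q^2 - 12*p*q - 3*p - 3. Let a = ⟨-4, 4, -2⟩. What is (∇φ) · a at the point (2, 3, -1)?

-48

∂φ/∂p = -9*q^2 - 12*q - 3
∂φ/∂q = -18*p*q - 12*p
∂φ/∂r = 0
∇φ at (2, 3, -1) = (-120, -132, 0)
∇φ · a = (-120)(-4) + (-132)(4) + (0)(-2) = -48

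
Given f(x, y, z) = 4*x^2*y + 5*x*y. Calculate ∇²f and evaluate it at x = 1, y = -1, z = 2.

-8

∂²f/∂x² = 8*y
∂²f/∂y² = 0
∂²f/∂z² = 0
∇²f = 8*y
At (1, -1, 2): -8.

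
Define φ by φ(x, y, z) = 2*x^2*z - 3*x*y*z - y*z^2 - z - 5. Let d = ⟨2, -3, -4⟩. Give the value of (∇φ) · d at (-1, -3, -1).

58

∂φ/∂x = 4*x*z - 3*y*z
∂φ/∂y = -3*x*z - z^2
∂φ/∂z = 2*x^2 - 3*x*y - 2*y*z - 1
∇φ at (-1, -3, -1) = (-5, -4, -14)
∇φ · d = (-5)(2) + (-4)(-3) + (-14)(-4) = 58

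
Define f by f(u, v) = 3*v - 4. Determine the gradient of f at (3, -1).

(0, 3)

∂f/∂u = 0
∂f/∂v = 3
∇f = (0, 3)
At (3, -1): (0, 3).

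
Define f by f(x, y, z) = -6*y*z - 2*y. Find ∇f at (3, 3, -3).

∂f/∂x = 0
∂f/∂y = -6*z - 2
∂f/∂z = -6*y
∇f = (0, -6*z - 2, -6*y)
At (3, 3, -3): (0, 16, -18).

(0, 16, -18)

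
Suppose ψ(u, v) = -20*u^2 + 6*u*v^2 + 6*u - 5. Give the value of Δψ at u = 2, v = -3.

-16

∂²ψ/∂u² = -40
∂²ψ/∂v² = 12*u
∇²ψ = 12*u - 40
At (2, -3): -16.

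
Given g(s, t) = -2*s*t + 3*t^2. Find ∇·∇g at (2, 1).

6

∂²g/∂s² = 0
∂²g/∂t² = 6
∇²g = 6
At (2, 1): 6.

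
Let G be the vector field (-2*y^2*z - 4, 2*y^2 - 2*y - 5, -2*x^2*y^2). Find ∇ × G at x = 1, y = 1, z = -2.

(-4, 2, -8)

(∇×G)₁ = ∂G₃/∂y − ∂G₂/∂z = -4*x^2*y
(∇×G)₂ = ∂G₁/∂z − ∂G₃/∂x = 4*x*y^2 - 2*y^2
(∇×G)₃ = ∂G₂/∂x − ∂G₁/∂y = 4*y*z
∇×G = (-4*x^2*y, 4*x*y^2 - 2*y^2, 4*y*z)
At (1, 1, -2): (-4, 2, -8).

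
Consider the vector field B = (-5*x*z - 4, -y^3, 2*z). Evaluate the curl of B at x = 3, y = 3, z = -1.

(0, -15, 0)

(∇×B)₁ = ∂B₃/∂y − ∂B₂/∂z = 0
(∇×B)₂ = ∂B₁/∂z − ∂B₃/∂x = -5*x
(∇×B)₃ = ∂B₂/∂x − ∂B₁/∂y = 0
∇×B = (0, -5*x, 0)
At (3, 3, -1): (0, -15, 0).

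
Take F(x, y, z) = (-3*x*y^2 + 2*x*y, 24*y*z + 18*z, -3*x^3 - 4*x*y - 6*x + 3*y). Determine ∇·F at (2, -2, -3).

-88

∂F₁/∂x = -3*y^2 + 2*y
∂F₂/∂y = 24*z
∂F₃/∂z = 0
∇·F = -3*y^2 + 2*y + 24*z
At (2, -2, -3): -88.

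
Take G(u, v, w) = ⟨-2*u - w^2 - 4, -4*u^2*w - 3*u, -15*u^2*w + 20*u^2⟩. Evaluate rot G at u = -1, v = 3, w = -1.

(∇×G)₁ = ∂G₃/∂v − ∂G₂/∂w = 4*u^2
(∇×G)₂ = ∂G₁/∂w − ∂G₃/∂u = 30*u*w - 40*u - 2*w
(∇×G)₃ = ∂G₂/∂u − ∂G₁/∂v = -8*u*w - 3
∇×G = (4*u^2, 30*u*w - 40*u - 2*w, -8*u*w - 3)
At (-1, 3, -1): (4, 72, -11).

(4, 72, -11)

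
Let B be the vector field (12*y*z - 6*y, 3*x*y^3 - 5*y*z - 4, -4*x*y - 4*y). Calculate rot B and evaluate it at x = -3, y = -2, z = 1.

(-2, -32, -30)

(∇×B)₁ = ∂B₃/∂y − ∂B₂/∂z = -4*x + 5*y - 4
(∇×B)₂ = ∂B₁/∂z − ∂B₃/∂x = 16*y
(∇×B)₃ = ∂B₂/∂x − ∂B₁/∂y = 3*y^3 - 12*z + 6
∇×B = (-4*x + 5*y - 4, 16*y, 3*y^3 - 12*z + 6)
At (-3, -2, 1): (-2, -32, -30).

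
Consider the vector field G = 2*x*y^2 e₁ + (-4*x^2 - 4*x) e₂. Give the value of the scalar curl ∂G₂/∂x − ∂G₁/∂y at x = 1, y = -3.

∂G₂/∂x = -8*x - 4
∂G₁/∂y = 4*x*y
Scalar curl = -4*x*y - 8*x - 4
At (1, -3): 0.

0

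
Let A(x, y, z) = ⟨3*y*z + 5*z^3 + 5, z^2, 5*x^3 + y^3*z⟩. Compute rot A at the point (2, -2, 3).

(∇×A)₁ = ∂A₃/∂y − ∂A₂/∂z = 3*y^2*z - 2*z
(∇×A)₂ = ∂A₁/∂z − ∂A₃/∂x = -15*x^2 + 3*y + 15*z^2
(∇×A)₃ = ∂A₂/∂x − ∂A₁/∂y = -3*z
∇×A = (3*y^2*z - 2*z, -15*x^2 + 3*y + 15*z^2, -3*z)
At (2, -2, 3): (30, 69, -9).

(30, 69, -9)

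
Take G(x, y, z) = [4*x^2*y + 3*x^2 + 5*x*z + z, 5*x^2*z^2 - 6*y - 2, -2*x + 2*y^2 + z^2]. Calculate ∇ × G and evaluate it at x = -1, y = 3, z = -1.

(∇×G)₁ = ∂G₃/∂y − ∂G₂/∂z = -10*x^2*z + 4*y
(∇×G)₂ = ∂G₁/∂z − ∂G₃/∂x = 5*x + 3
(∇×G)₃ = ∂G₂/∂x − ∂G₁/∂y = -4*x^2 + 10*x*z^2
∇×G = (-10*x^2*z + 4*y, 5*x + 3, -4*x^2 + 10*x*z^2)
At (-1, 3, -1): (22, -2, -14).

(22, -2, -14)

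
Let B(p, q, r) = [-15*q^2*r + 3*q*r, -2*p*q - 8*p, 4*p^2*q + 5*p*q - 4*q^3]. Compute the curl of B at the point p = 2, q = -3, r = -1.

(-82, -81, 91)

(∇×B)₁ = ∂B₃/∂q − ∂B₂/∂r = 4*p^2 + 5*p - 12*q^2
(∇×B)₂ = ∂B₁/∂r − ∂B₃/∂p = -8*p*q - 15*q^2 - 2*q
(∇×B)₃ = ∂B₂/∂p − ∂B₁/∂q = 30*q*r - 2*q - 3*r - 8
∇×B = (4*p^2 + 5*p - 12*q^2, -8*p*q - 15*q^2 - 2*q, 30*q*r - 2*q - 3*r - 8)
At (2, -3, -1): (-82, -81, 91).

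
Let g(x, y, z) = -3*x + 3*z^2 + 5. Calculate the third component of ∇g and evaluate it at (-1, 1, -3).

-18

(∇g)_3 = ∂g/∂z = 6*z
At (-1, 1, -3): -18.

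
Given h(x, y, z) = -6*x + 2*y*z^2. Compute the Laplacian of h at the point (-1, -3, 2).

∂²h/∂x² = 0
∂²h/∂y² = 0
∂²h/∂z² = 4*y
∇²h = 4*y
At (-1, -3, 2): -12.

-12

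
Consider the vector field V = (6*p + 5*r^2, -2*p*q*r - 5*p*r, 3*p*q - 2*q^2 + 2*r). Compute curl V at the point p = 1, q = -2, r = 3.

(12, 36, -3)

(∇×V)₁ = ∂V₃/∂q − ∂V₂/∂r = 2*p*q + 8*p - 4*q
(∇×V)₂ = ∂V₁/∂r − ∂V₃/∂p = -3*q + 10*r
(∇×V)₃ = ∂V₂/∂p − ∂V₁/∂q = -2*q*r - 5*r
∇×V = (2*p*q + 8*p - 4*q, -3*q + 10*r, -2*q*r - 5*r)
At (1, -2, 3): (12, 36, -3).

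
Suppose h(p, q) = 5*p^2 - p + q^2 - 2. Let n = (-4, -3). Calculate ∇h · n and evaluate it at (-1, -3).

∂h/∂p = 10*p - 1
∂h/∂q = 2*q
∇h at (-1, -3) = (-11, -6)
∇h · n = (-11)(-4) + (-6)(-3) = 62

62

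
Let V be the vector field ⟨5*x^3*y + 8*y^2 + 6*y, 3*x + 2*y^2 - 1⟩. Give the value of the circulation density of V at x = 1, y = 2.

-40

∂V₂/∂x = 3
∂V₁/∂y = 5*x^3 + 16*y + 6
Scalar curl = -5*x^3 - 16*y - 3
At (1, 2): -40.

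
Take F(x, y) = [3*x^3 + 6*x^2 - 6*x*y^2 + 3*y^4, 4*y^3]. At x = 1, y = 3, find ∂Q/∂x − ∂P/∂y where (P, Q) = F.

∂F₂/∂x = 0
∂F₁/∂y = -12*x*y + 12*y^3
Scalar curl = 12*x*y - 12*y^3
At (1, 3): -288.

-288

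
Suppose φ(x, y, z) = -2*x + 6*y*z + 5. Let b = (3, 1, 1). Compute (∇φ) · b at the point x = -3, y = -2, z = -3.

-36

∂φ/∂x = -2
∂φ/∂y = 6*z
∂φ/∂z = 6*y
∇φ at (-3, -2, -3) = (-2, -18, -12)
∇φ · b = (-2)(3) + (-18)(1) + (-12)(1) = -36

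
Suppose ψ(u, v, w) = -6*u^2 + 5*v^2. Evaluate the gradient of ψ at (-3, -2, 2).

∂ψ/∂u = -12*u
∂ψ/∂v = 10*v
∂ψ/∂w = 0
∇ψ = (-12*u, 10*v, 0)
At (-3, -2, 2): (36, -20, 0).

(36, -20, 0)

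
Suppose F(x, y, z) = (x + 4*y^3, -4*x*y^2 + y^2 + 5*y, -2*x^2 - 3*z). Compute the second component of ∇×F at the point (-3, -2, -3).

-12

(∇×F)_2 = ∂F₁/∂z − ∂F₃/∂x
= 0 − (-4*x)
= 4*x
At (-3, -2, -3): -12.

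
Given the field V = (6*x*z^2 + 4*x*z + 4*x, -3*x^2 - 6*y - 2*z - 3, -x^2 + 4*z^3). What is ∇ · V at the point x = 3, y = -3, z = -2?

62

∂V₁/∂x = 6*z^2 + 4*z + 4
∂V₂/∂y = -6
∂V₃/∂z = 12*z^2
∇·V = 18*z^2 + 4*z - 2
At (3, -3, -2): 62.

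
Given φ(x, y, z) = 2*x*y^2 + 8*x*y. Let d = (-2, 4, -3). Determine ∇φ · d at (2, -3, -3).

-20

∂φ/∂x = 2*y^2 + 8*y
∂φ/∂y = 4*x*y + 8*x
∂φ/∂z = 0
∇φ at (2, -3, -3) = (-6, -8, 0)
∇φ · d = (-6)(-2) + (-8)(4) + (0)(-3) = -20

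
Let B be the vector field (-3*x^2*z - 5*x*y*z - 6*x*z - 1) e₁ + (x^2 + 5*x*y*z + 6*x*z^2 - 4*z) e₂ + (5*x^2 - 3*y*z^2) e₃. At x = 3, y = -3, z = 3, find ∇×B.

(-86, -30, 60)

(∇×B)₁ = ∂B₃/∂y − ∂B₂/∂z = -5*x*y - 12*x*z - 3*z^2 + 4
(∇×B)₂ = ∂B₁/∂z − ∂B₃/∂x = -3*x^2 - 5*x*y - 16*x
(∇×B)₃ = ∂B₂/∂x − ∂B₁/∂y = 5*x*z + 2*x + 5*y*z + 6*z^2
∇×B = (-5*x*y - 12*x*z - 3*z^2 + 4, -3*x^2 - 5*x*y - 16*x, 5*x*z + 2*x + 5*y*z + 6*z^2)
At (3, -3, 3): (-86, -30, 60).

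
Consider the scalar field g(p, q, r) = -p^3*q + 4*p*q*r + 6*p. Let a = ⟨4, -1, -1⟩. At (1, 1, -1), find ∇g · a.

∂g/∂p = -3*p^2*q + 4*q*r + 6
∂g/∂q = -p^3 + 4*p*r
∂g/∂r = 4*p*q
∇g at (1, 1, -1) = (-1, -5, 4)
∇g · a = (-1)(4) + (-5)(-1) + (4)(-1) = -3

-3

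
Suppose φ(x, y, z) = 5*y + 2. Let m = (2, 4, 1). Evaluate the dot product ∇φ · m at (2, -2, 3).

∂φ/∂x = 0
∂φ/∂y = 5
∂φ/∂z = 0
∇φ at (2, -2, 3) = (0, 5, 0)
∇φ · m = (0)(2) + (5)(4) + (0)(1) = 20

20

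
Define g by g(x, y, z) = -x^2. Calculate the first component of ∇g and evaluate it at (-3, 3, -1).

(∇g)_1 = ∂g/∂x = -2*x
At (-3, 3, -1): 6.

6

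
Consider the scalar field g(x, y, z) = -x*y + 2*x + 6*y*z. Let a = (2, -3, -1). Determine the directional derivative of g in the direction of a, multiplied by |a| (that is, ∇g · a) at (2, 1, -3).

56

∂g/∂x = -y + 2
∂g/∂y = -x + 6*z
∂g/∂z = 6*y
∇g at (2, 1, -3) = (1, -20, 6)
∇g · a = (1)(2) + (-20)(-3) + (6)(-1) = 56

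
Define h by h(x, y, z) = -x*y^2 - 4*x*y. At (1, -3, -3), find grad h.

(3, 2, 0)

∂h/∂x = -y^2 - 4*y
∂h/∂y = -2*x*y - 4*x
∂h/∂z = 0
∇h = (-y^2 - 4*y, -2*x*y - 4*x, 0)
At (1, -3, -3): (3, 2, 0).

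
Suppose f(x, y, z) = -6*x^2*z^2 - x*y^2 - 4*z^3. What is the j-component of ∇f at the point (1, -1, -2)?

2

(∇f)_2 = ∂f/∂y = -2*x*y
At (1, -1, -2): 2.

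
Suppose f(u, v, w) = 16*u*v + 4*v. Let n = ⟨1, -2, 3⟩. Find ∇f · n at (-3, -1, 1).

∂f/∂u = 16*v
∂f/∂v = 16*u + 4
∂f/∂w = 0
∇f at (-3, -1, 1) = (-16, -44, 0)
∇f · n = (-16)(1) + (-44)(-2) + (0)(3) = 72

72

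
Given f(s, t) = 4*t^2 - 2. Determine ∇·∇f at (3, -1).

∂²f/∂s² = 0
∂²f/∂t² = 8
∇²f = 8
At (3, -1): 8.

8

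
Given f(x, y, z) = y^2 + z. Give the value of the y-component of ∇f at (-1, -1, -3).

-2

(∇f)_2 = ∂f/∂y = 2*y
At (-1, -1, -3): -2.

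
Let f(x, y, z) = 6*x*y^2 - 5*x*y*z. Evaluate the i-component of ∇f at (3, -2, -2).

(∇f)_1 = ∂f/∂x = 6*y^2 - 5*y*z
At (3, -2, -2): 4.

4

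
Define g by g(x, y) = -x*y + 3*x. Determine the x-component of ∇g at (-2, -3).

(∇g)_1 = ∂g/∂x = -y + 3
At (-2, -3): 6.

6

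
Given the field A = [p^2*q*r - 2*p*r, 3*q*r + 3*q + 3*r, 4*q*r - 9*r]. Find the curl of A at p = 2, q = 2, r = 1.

(∇×A)₁ = ∂A₃/∂q − ∂A₂/∂r = -3*q + 4*r - 3
(∇×A)₂ = ∂A₁/∂r − ∂A₃/∂p = p^2*q - 2*p
(∇×A)₃ = ∂A₂/∂p − ∂A₁/∂q = -p^2*r
∇×A = (-3*q + 4*r - 3, p^2*q - 2*p, -p^2*r)
At (2, 2, 1): (-5, 4, -4).

(-5, 4, -4)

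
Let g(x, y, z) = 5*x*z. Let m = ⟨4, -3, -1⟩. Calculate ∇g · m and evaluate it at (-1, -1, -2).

∂g/∂x = 5*z
∂g/∂y = 0
∂g/∂z = 5*x
∇g at (-1, -1, -2) = (-10, 0, -5)
∇g · m = (-10)(4) + (0)(-3) + (-5)(-1) = -35

-35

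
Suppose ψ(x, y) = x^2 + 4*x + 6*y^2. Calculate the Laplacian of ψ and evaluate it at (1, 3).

∂²ψ/∂x² = 2
∂²ψ/∂y² = 12
∇²ψ = 14
At (1, 3): 14.

14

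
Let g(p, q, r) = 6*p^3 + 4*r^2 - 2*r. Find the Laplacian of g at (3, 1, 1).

116

∂²g/∂p² = 36*p
∂²g/∂q² = 0
∂²g/∂r² = 8
∇²g = 36*p + 8
At (3, 1, 1): 116.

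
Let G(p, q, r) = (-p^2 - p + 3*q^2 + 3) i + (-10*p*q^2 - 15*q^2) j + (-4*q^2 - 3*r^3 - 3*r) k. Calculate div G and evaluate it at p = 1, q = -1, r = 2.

∂G₁/∂p = -2*p - 1
∂G₂/∂q = -20*p*q - 30*q
∂G₃/∂r = -9*r^2 - 3
∇·G = -20*p*q - 2*p - 30*q - 9*r^2 - 4
At (1, -1, 2): 8.

8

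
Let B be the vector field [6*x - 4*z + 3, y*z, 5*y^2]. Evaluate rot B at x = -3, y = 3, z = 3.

(27, -4, 0)

(∇×B)₁ = ∂B₃/∂y − ∂B₂/∂z = 9*y
(∇×B)₂ = ∂B₁/∂z − ∂B₃/∂x = -4
(∇×B)₃ = ∂B₂/∂x − ∂B₁/∂y = 0
∇×B = (9*y, -4, 0)
At (-3, 3, 3): (27, -4, 0).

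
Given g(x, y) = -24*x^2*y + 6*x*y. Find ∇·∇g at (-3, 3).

-144

∂²g/∂x² = -48*y
∂²g/∂y² = 0
∇²g = -48*y
At (-3, 3): -144.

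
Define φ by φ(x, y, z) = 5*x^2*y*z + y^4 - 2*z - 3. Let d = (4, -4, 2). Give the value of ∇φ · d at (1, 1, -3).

∂φ/∂x = 10*x*y*z
∂φ/∂y = 5*x^2*z + 4*y^3
∂φ/∂z = 5*x^2*y - 2
∇φ at (1, 1, -3) = (-30, -11, 3)
∇φ · d = (-30)(4) + (-11)(-4) + (3)(2) = -70

-70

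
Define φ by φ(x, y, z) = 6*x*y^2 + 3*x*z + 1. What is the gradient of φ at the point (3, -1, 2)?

∂φ/∂x = 6*y^2 + 3*z
∂φ/∂y = 12*x*y
∂φ/∂z = 3*x
∇φ = (6*y^2 + 3*z, 12*x*y, 3*x)
At (3, -1, 2): (12, -36, 9).

(12, -36, 9)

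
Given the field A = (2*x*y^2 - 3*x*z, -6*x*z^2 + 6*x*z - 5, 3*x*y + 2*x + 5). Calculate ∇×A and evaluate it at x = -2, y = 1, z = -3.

(78, 1, -64)

(∇×A)₁ = ∂A₃/∂y − ∂A₂/∂z = 12*x*z - 3*x
(∇×A)₂ = ∂A₁/∂z − ∂A₃/∂x = -3*x - 3*y - 2
(∇×A)₃ = ∂A₂/∂x − ∂A₁/∂y = -4*x*y - 6*z^2 + 6*z
∇×A = (12*x*z - 3*x, -3*x - 3*y - 2, -4*x*y - 6*z^2 + 6*z)
At (-2, 1, -3): (78, 1, -64).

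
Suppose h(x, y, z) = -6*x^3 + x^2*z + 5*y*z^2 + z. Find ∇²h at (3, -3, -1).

∂²h/∂x² = 2*(-18*x + z)
∂²h/∂y² = 0
∂²h/∂z² = 10*y
∇²h = -36*x + 10*y + 2*z
At (3, -3, -1): -140.

-140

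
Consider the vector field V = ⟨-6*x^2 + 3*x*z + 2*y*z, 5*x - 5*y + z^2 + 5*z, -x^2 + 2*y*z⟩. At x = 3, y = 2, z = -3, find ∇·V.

∂V₁/∂x = -12*x + 3*z
∂V₂/∂y = -5
∂V₃/∂z = 2*y
∇·V = -12*x + 2*y + 3*z - 5
At (3, 2, -3): -46.

-46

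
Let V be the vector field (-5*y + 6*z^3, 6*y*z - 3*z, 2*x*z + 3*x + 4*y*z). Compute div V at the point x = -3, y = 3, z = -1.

∂V₁/∂x = 0
∂V₂/∂y = 6*z
∂V₃/∂z = 2*x + 4*y
∇·V = 2*x + 4*y + 6*z
At (-3, 3, -1): 0.

0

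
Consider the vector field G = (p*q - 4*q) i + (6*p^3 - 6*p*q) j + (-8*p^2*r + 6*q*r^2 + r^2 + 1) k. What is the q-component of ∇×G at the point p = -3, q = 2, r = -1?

48

(∇×G)_2 = ∂G₁/∂r − ∂G₃/∂p
= 0 − (-16*p*r)
= 16*p*r
At (-3, 2, -1): 48.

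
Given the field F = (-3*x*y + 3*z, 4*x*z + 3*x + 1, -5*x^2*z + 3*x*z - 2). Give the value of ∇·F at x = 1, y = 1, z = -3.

∂F₁/∂x = -3*y
∂F₂/∂y = 0
∂F₃/∂z = -5*x^2 + 3*x
∇·F = -5*x^2 + 3*x - 3*y
At (1, 1, -3): -5.

-5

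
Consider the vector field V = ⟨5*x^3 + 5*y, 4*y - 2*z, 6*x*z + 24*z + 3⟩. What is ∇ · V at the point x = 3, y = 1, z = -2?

181

∂V₁/∂x = 15*x^2
∂V₂/∂y = 4
∂V₃/∂z = 6*x + 24
∇·V = 15*x^2 + 6*x + 28
At (3, 1, -2): 181.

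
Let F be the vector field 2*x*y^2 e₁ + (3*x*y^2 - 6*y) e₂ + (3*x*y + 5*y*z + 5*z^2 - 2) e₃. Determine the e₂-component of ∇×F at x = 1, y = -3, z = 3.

(∇×F)_2 = ∂F₁/∂z − ∂F₃/∂x
= 0 − (3*y)
= -3*y
At (1, -3, 3): 9.

9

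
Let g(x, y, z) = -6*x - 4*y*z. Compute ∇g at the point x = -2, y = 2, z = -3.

(-6, 12, -8)

∂g/∂x = -6
∂g/∂y = -4*z
∂g/∂z = -4*y
∇g = (-6, -4*z, -4*y)
At (-2, 2, -3): (-6, 12, -8).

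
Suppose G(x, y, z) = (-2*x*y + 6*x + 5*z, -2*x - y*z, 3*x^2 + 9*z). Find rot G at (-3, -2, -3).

(-2, 23, -8)

(∇×G)₁ = ∂G₃/∂y − ∂G₂/∂z = y
(∇×G)₂ = ∂G₁/∂z − ∂G₃/∂x = -6*x + 5
(∇×G)₃ = ∂G₂/∂x − ∂G₁/∂y = 2*x - 2
∇×G = (y, -6*x + 5, 2*x - 2)
At (-3, -2, -3): (-2, 23, -8).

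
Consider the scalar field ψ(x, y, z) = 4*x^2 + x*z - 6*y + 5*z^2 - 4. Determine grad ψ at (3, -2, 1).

(25, -6, 13)

∂ψ/∂x = 8*x + z
∂ψ/∂y = -6
∂ψ/∂z = x + 10*z
∇ψ = (8*x + z, -6, x + 10*z)
At (3, -2, 1): (25, -6, 13).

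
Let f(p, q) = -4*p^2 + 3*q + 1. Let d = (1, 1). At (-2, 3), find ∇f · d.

19

∂f/∂p = -8*p
∂f/∂q = 3
∇f at (-2, 3) = (16, 3)
∇f · d = (16)(1) + (3)(1) = 19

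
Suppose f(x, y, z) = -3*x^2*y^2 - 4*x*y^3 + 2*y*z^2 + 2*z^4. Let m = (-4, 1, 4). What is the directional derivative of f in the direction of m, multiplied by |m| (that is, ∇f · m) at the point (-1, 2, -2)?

∂f/∂x = -6*x*y^2 - 4*y^3
∂f/∂y = -6*x^2*y - 12*x*y^2 + 2*z^2
∂f/∂z = 4*y*z + 8*z^3
∇f at (-1, 2, -2) = (-8, 44, -80)
∇f · m = (-8)(-4) + (44)(1) + (-80)(4) = -244

-244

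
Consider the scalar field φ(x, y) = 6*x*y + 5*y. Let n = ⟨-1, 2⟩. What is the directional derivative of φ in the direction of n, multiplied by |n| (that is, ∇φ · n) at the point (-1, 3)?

-20

∂φ/∂x = 6*y
∂φ/∂y = 6*x + 5
∇φ at (-1, 3) = (18, -1)
∇φ · n = (18)(-1) + (-1)(2) = -20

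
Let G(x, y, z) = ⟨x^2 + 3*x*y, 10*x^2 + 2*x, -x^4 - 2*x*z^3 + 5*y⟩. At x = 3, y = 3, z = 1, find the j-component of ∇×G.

(∇×G)_2 = ∂G₁/∂z − ∂G₃/∂x
= 0 − (-4*x^3 - 2*z^3)
= 4*x^3 + 2*z^3
At (3, 3, 1): 110.

110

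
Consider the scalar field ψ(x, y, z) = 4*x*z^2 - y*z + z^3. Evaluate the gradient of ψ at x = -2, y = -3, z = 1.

∂ψ/∂x = 4*z^2
∂ψ/∂y = -z
∂ψ/∂z = 8*x*z - y + 3*z^2
∇ψ = (4*z^2, -z, 8*x*z - y + 3*z^2)
At (-2, -3, 1): (4, -1, -10).

(4, -1, -10)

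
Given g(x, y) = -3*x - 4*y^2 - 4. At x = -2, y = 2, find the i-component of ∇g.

(∇g)_1 = ∂g/∂x = -3
At (-2, 2): -3.

-3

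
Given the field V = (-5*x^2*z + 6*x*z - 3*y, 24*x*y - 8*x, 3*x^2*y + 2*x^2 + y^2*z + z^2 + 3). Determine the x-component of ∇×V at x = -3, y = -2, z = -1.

(∇×V)_1 = ∂V₃/∂y − ∂V₂/∂z
= 3*x^2 + 2*y*z − (0)
= 3*x^2 + 2*y*z
At (-3, -2, -1): 31.

31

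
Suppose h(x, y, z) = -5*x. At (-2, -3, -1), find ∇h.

(-5, 0, 0)

∂h/∂x = -5
∂h/∂y = 0
∂h/∂z = 0
∇h = (-5, 0, 0)
At (-2, -3, -1): (-5, 0, 0).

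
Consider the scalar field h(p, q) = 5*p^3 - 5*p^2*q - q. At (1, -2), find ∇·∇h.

50

∂²h/∂p² = 10*(3*p - q)
∂²h/∂q² = 0
∇²h = 30*p - 10*q
At (1, -2): 50.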